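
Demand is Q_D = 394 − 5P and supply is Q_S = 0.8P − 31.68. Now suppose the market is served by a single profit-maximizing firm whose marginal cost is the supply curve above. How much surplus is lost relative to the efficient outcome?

In inverse form: demand P = 78.8 − 0.2Q, supply P = 39.6 + 1.25Q.
Competitive equilibrium: 78.8 − 0.2Q = 39.6 + 1.25Q → Q* = 27.0345, P* = 73.3931.
Marginal revenue: MR = 78.8 − 0.4Q. Set MR = MC: 78.8 − 0.4Q = 39.6 + 1.25Q → Q_m = 23.7576.
Price P_m = 78.8 − 0.2·23.7576 = 74.0485; MC(Q_m) = 39.6 + 1.25·23.7576 = 69.297.
Competitive Q* = 27.0345, so ΔQ = 3.2769; wedge = 74.0485 − 69.297 = 4.7515.
The triangle = ½ × 3.2769 × 4.7515 = 7.79.

7.79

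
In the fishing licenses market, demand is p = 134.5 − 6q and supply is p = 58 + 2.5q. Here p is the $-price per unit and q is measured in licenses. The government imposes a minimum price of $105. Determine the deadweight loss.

$70.86

Competitive equilibrium: 134.5 − 6q = 58 + 2.5q → q* = 9, p* = 80.5.
At the floor p = 105, quantity demanded = (134.5 − 105)/6 = 4.9167.
Sellers' marginal cost at q' = 4.9167: 58 + 2.5·4.9167 = 70.2918.
Δq = 9 − 4.9167 = 4.0833; wedge = 105 − 70.2918 = 34.7082.
Deadweight loss = ½ × 4.0833 × 34.7082 = $70.86.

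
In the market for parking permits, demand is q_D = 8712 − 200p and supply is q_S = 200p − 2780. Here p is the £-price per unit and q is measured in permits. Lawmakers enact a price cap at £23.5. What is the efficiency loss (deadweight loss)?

£5470.58

In inverse form: demand p = 43.56 − 0.005q, supply p = 13.9 + 0.005q.
Competitive equilibrium: 43.56 − 0.005q = 13.9 + 0.005q → q* = 2966, p* = 28.73.
At the ceiling p = 23.5, quantity supplied = (23.5 − 13.9)/0.005 = 1920.
Willingness to pay at q' = 1920: 43.56 − 0.005·1920 = 33.96.
Δq = 2966 − 1920 = 1046; wedge = 33.96 − 23.5 = 10.46.
The triangle = ½ × 1046 × 10.46 = £5470.58.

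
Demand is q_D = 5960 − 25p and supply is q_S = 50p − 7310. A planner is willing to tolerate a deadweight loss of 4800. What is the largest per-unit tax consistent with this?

In inverse form: demand p = 238.4 − 0.04q, supply p = 146.2 + 0.02q.
Competitive equilibrium: 238.4 − 0.04q = 146.2 + 0.02q → q* = 1536.6667, p* = 176.9333.
A tax t gives Δq = t/0.06 and wedge t, so DWL = t²/0.12.
t²/0.12 = 4800 → t² = 576 → t = 24.

24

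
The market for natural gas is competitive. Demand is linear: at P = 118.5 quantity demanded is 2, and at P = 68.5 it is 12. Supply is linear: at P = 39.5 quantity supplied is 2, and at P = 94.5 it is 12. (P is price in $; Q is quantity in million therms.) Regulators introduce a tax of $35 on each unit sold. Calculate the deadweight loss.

$58.33 million

Demand slope = (68.5 − 118.5)/(12 − 2) = −5, so P = 128.5 − 5Q.
Supply slope = (94.5 − 39.5)/(12 − 2) = 5.5, so P = 28.5 + 5.5Q.
Competitive equilibrium: 128.5 − 5Q = 28.5 + 5.5Q → Q* = 9.5238, P* = 80.881.
With the tax, the buyer price exceeds the seller price by 35: (128.5 − 5Q) − (28.5 + 5.5Q) = 35 → Q' = 6.1905.
ΔQ = 9.5238 − 6.1905 = 3.3333; the wedge equals the tax, 35.
Welfare loss = ½ × 3.3333 × 35 = $58.33 million.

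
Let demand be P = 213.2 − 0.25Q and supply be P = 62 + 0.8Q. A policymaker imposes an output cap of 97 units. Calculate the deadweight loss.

Competitive equilibrium: 213.2 − 0.25Q = 62 + 0.8Q → Q* = 144, P* = 177.2.
At Q = 97: demand price = 213.2 − 0.25·97 = 188.95; supply price = 62 + 0.8·97 = 139.6.
ΔQ = 144 − 97 = 47; wedge = 188.95 − 139.6 = 49.35.
DWL = ½ × 47 × 49.35 = 1159.725.

1159.725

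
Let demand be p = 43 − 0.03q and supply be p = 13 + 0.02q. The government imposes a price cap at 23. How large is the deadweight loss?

250

Competitive equilibrium: 43 − 0.03q = 13 + 0.02q → q* = 600, p* = 25.
At the ceiling p = 23, quantity supplied = (23 − 13)/0.02 = 500.
Willingness to pay at q' = 500: 43 − 0.03·500 = 28.
Δq = 600 − 500 = 100; wedge = 28 − 23 = 5.
Deadweight loss = ½ × 100 × 5 = 250.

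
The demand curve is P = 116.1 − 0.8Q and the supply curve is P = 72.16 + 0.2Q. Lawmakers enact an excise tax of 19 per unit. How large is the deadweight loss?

Competitive equilibrium: 116.1 − 0.8Q = 72.16 + 0.2Q → Q* = 43.94, P* = 80.948.
With the tax, the buyer price exceeds the seller price by 19: (116.1 − 0.8Q) − (72.16 + 0.2Q) = 19 → Q' = 24.94.
ΔQ = 43.94 − 24.94 = 19; the wedge equals the tax, 19.
Deadweight loss = ½ × 19 × 19 = 180.50.

180.50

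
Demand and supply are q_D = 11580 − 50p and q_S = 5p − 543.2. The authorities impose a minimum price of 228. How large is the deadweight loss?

15792.93

In inverse form: demand p = 231.6 − 0.02q, supply p = 108.64 + 0.2q.
Competitive equilibrium: 231.6 − 0.02q = 108.64 + 0.2q → q* = 558.9091, p* = 220.4218.
At the floor p = 228, quantity demanded = (231.6 − 228)/0.02 = 180.
Sellers' marginal cost at q' = 180: 108.64 + 0.2·180 = 144.64.
Δq = 558.9091 − 180 = 378.9091; wedge = 228 − 144.64 = 83.36.
The triangle = ½ × 378.9091 × 83.36 = 15792.93.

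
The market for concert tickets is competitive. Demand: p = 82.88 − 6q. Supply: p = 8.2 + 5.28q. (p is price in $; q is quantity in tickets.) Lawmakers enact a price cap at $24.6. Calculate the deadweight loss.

Competitive equilibrium: 82.88 − 6q = 8.2 + 5.28q → q* = 6.6206, p* = 43.1566.
At the ceiling p = 24.6, quantity supplied = (24.6 − 8.2)/5.28 = 3.1061.
Willingness to pay at q' = 3.1061: 82.88 − 6·3.1061 = 64.2434.
Δq = 6.6206 − 3.1061 = 3.5145; wedge = 64.2434 − 24.6 = 39.6434.
The triangle = ½ × 3.5145 × 39.6434 = $69.66.

$69.66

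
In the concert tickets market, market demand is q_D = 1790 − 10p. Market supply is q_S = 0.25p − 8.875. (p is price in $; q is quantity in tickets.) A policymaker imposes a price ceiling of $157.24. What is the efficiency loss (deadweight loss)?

$42.72

In inverse form: demand p = 179 − 0.1q, supply p = 35.5 + 4q.
Competitive equilibrium: 179 − 0.1q = 35.5 + 4q → q* = 35, p* = 175.5.
At the ceiling p = 157.24, quantity supplied = (157.24 − 35.5)/4 = 30.435.
Willingness to pay at q' = 30.435: 179 − 0.1·30.435 = 175.9565.
Δq = 35 − 30.435 = 4.565; wedge = 175.9565 − 157.24 = 18.7165.
DWL = ½ × 4.565 × 18.7165 = $42.72.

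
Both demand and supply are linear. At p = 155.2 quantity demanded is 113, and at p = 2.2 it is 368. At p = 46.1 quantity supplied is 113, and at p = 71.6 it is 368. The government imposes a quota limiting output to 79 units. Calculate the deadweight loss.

12616.01

Demand slope = (2.2 − 155.2)/(368 − 113) = −0.6, so p = 223 − 0.6q.
Supply slope = (71.6 − 46.1)/(368 − 113) = 0.1, so p = 34.8 + 0.1q.
Competitive equilibrium: 223 − 0.6q = 34.8 + 0.1q → q* = 268.85714, p* = 61.68571.
At q = 79: demand price = 223 − 0.6·79 = 175.6; supply price = 34.8 + 0.1·79 = 42.7.
Δq = 268.85714 − 79 = 189.85714; wedge = 175.6 − 42.7 = 132.9.
The triangle = ½ × 189.85714 × 132.9 = 12616.01.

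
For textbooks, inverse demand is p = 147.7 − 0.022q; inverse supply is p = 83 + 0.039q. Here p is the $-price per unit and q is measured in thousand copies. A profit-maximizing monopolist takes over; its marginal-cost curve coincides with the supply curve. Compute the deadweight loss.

$2410.67 thousand

Competitive equilibrium: 147.7 − 0.022q = 83 + 0.039q → q* = 1060.6557, p* = 124.3656.
Marginal revenue: MR = 147.7 − 0.044q. Set MR = MC: 147.7 − 0.044q = 83 + 0.039q → q_m = 779.5181.
Price p_m = 147.7 − 0.022·779.5181 = 130.5506; MC(q_m) = 83 + 0.039·779.5181 = 113.4012.
Competitive q* = 1060.6557, so Δq = 281.1376; wedge = 130.5506 − 113.4012 = 17.1494.
Welfare loss = ½ × 281.1376 × 17.1494 = $2410.67 thousand.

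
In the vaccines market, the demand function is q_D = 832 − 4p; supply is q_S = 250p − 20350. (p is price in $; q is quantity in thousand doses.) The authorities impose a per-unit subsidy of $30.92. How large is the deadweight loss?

In inverse form: demand p = 208 − 0.25q, supply p = 81.4 + 0.004q.
Competitive equilibrium: 208 − 0.25q = 81.4 + 0.004q → q* = 498.4252, p* = 83.3937.
The subsidy lowers effective supply by 30.92: p = 50.48 + 0.004q.
New quantity: 208 − 0.25q = 50.48 + 0.004q → q' = 620.1575.
Overproduction Δq = 620.1575 − 498.4252 = 121.7323; wedge = subsidy = 30.92.
Welfare loss = ½ × 121.7323 × 30.92 = $1881.98 thousand.

$1881.98 thousand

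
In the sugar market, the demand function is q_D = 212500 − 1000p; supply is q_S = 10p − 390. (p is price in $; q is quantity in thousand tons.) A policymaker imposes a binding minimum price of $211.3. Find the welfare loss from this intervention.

In inverse form: demand p = 212.5 − 0.001q, supply p = 39 + 0.1q.
Competitive equilibrium: 212.5 − 0.001q = 39 + 0.1q → q* = 1717.8218, p* = 210.7822.
At the floor p = 211.3, quantity demanded = (212.5 − 211.3)/0.001 = 1200.
Sellers' marginal cost at q' = 1200: 39 + 0.1·1200 = 159.
Δq = 1717.8218 − 1200 = 517.8218; wedge = 211.3 − 159 = 52.3.
Deadweight loss = ½ × 517.8218 × 52.3 = $13541.04 thousand.

$13541.04 thousand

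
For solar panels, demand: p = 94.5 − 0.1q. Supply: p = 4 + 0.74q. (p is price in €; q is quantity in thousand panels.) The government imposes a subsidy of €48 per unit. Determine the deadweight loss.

€1371.43 thousand

Competitive equilibrium: 94.5 − 0.1q = 4 + 0.74q → q* = 107.7381, p* = 83.7262.
The subsidy lowers effective supply by 48: p = 0.74q − 44.
New quantity: 94.5 − 0.1q = 0.74q − 44 → q' = 164.881.
Overproduction Δq = 164.881 − 107.7381 = 57.1429; wedge = subsidy = 48.
Deadweight loss = ½ × 57.1429 × 48 = €1371.43 thousand.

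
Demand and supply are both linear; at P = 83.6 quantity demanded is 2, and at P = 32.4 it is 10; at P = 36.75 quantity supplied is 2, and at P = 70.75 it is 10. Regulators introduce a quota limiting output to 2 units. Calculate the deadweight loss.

103.05

Demand slope = (32.4 − 83.6)/(10 − 2) = −6.4, so P = 96.4 − 6.4Q.
Supply slope = (70.75 − 36.75)/(10 − 2) = 4.25, so P = 28.25 + 4.25Q.
Competitive equilibrium: 96.4 − 6.4Q = 28.25 + 4.25Q → Q* = 6.3991, P* = 55.446.
At Q = 2: demand price = 96.4 − 6.4·2 = 83.6; supply price = 28.25 + 4.25·2 = 36.75.
ΔQ = 6.3991 − 2 = 4.3991; wedge = 83.6 − 36.75 = 46.85.
The triangle = ½ × 4.3991 × 46.85 = 103.05.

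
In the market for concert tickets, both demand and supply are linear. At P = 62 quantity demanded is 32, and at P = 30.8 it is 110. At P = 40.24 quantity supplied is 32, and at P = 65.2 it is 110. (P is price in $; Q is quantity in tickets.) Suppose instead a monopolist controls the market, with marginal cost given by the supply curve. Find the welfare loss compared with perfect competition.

$177.78

Demand slope = (30.8 − 62)/(110 − 32) = −0.4, so P = 74.8 − 0.4Q.
Supply slope = (65.2 − 40.24)/(110 − 32) = 0.32, so P = 30 + 0.32Q.
Competitive equilibrium: 74.8 − 0.4Q = 30 + 0.32Q → Q* = 62.2222, P* = 49.9111.
Marginal revenue: MR = 74.8 − 0.8Q. Set MR = MC: 74.8 − 0.8Q = 30 + 0.32Q → Q_m = 40.
Price P_m = 74.8 − 0.4·40 = 58.8; MC(Q_m) = 30 + 0.32·40 = 42.8.
Competitive Q* = 62.2222, so ΔQ = 22.2222; wedge = 58.8 − 42.8 = 16.
Welfare loss = ½ × 22.2222 × 16 = $177.78.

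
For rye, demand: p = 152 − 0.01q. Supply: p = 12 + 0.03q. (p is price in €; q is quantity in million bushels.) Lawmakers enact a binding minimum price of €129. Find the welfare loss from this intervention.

€28800 million

Competitive equilibrium: 152 − 0.01q = 12 + 0.03q → q* = 3500, p* = 117.
At the floor p = 129, quantity demanded = (152 − 129)/0.01 = 2300.
Sellers' marginal cost at q' = 2300: 12 + 0.03·2300 = 81.
Δq = 3500 − 2300 = 1200; wedge = 129 − 81 = 48.
The triangle = ½ × 1200 × 48 = €28800 million.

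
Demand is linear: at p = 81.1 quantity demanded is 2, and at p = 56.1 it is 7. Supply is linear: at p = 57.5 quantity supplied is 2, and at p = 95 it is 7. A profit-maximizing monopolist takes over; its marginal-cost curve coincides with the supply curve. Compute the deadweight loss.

7.71

Demand slope = (56.1 − 81.1)/(7 − 2) = −5, so p = 91.1 − 5q.
Supply slope = (95 − 57.5)/(7 − 2) = 7.5, so p = 42.5 + 7.5q.
Competitive equilibrium: 91.1 − 5q = 42.5 + 7.5q → q* = 3.888, p* = 71.66.
Marginal revenue: MR = 91.1 − 10q. Set MR = MC: 91.1 − 10q = 42.5 + 7.5q → q_m = 2.7771.
Price p_m = 91.1 − 5·2.7771 = 77.2145; MC(q_m) = 42.5 + 7.5·2.7771 = 63.3283.
Competitive q* = 3.888, so Δq = 1.1109; wedge = 77.2145 − 63.3283 = 13.8862.
The triangle = ½ × 1.1109 × 13.8862 = 7.71.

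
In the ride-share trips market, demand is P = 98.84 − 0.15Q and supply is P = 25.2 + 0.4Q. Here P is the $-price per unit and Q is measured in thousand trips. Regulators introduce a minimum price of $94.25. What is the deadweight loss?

$2933.98 thousand

Competitive equilibrium: 98.84 − 0.15Q = 25.2 + 0.4Q → Q* = 133.8909, P* = 78.7564.
At the floor P = 94.25, quantity demanded = (98.84 − 94.25)/0.15 = 30.6.
Sellers' marginal cost at Q' = 30.6: 25.2 + 0.4·30.6 = 37.44.
ΔQ = 133.8909 − 30.6 = 103.2909; wedge = 94.25 − 37.44 = 56.81.
Welfare loss = ½ × 103.2909 × 56.81 = $2933.98 thousand.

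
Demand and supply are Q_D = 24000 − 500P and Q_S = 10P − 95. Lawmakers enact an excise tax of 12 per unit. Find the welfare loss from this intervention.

In inverse form: demand P = 48 − 0.002Q, supply P = 9.5 + 0.1Q.
Competitive equilibrium: 48 − 0.002Q = 9.5 + 0.1Q → Q* = 377.451, P* = 47.2451.
With the tax, the buyer price exceeds the seller price by 12: (48 − 0.002Q) − (9.5 + 0.1Q) = 12 → Q' = 259.8039.
ΔQ = 377.451 − 259.8039 = 117.6471; the wedge equals the tax, 12.
Deadweight loss = ½ × 117.6471 × 12 = 705.88.

705.88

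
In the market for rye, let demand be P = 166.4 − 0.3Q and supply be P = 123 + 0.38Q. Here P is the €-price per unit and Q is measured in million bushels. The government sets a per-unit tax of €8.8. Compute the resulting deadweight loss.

€56.94 million

Competitive equilibrium: 166.4 − 0.3Q = 123 + 0.38Q → Q* = 63.8235, P* = 147.2529.
With the tax, the buyer price exceeds the seller price by 8.8: (166.4 − 0.3Q) − (123 + 0.38Q) = 8.8 → Q' = 50.8824.
ΔQ = 63.8235 − 50.8824 = 12.9411; the wedge equals the tax, 8.8.
Welfare loss = ½ × 12.9411 × 8.8 = €56.94 million.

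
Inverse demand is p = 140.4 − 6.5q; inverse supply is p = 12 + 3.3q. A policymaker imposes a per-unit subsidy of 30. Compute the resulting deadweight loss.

Competitive equilibrium: 140.4 − 6.5q = 12 + 3.3q → q* = 13.102, p* = 55.2367.
The subsidy lowers effective supply by 30: p = 3.3q − 18.
New quantity: 140.4 − 6.5q = 3.3q − 18 → q' = 16.1633.
Overproduction Δq = 16.1633 − 13.102 = 3.0613; wedge = subsidy = 30.
Welfare loss = ½ × 3.0613 × 30 = 45.92.

45.92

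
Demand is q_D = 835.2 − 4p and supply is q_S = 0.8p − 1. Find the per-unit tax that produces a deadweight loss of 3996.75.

In inverse form: demand p = 208.8 − 0.25q, supply p = 1.25 + 1.25q.
Competitive equilibrium: 208.8 − 0.25q = 1.25 + 1.25q → q* = 138.3667, p* = 174.2083.
A tax t gives Δq = t/1.5 and wedge t, so DWL = t²/3.
t²/3 = 3996.75 → t² = 11990.25 → t = 109.5.

109.5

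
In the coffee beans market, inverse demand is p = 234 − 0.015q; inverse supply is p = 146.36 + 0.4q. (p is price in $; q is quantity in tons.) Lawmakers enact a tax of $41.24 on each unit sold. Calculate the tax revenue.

$4610.93

Competitive equilibrium: 234 − 0.015q = 146.36 + 0.4q → q* = 211.1807, p* = 230.8323.
With the tax, the buyer price exceeds the seller price by 41.24: (234 − 0.015q) − (146.36 + 0.4q) = 41.24 → q' = 111.8072.
Tax revenue = 41.24 × 111.8072 = $4610.93.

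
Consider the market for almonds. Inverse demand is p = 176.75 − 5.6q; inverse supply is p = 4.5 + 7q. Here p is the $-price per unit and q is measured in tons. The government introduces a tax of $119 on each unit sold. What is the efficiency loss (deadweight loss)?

$561.94

Competitive equilibrium: 176.75 − 5.6q = 4.5 + 7q → q* = 13.6706, p* = 100.1944.
With the tax, the buyer price exceeds the seller price by 119: (176.75 − 5.6q) − (4.5 + 7q) = 119 → q' = 4.2262.
Δq = 13.6706 − 4.2262 = 9.4444; the wedge equals the tax, 119.
The triangle = ½ × 9.4444 × 119 = $561.94.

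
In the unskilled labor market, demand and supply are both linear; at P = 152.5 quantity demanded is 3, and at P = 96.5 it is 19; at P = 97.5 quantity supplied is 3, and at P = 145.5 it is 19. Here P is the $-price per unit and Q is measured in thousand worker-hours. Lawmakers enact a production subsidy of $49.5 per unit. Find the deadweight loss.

$188.48 thousand

Demand slope = (96.5 − 152.5)/(19 − 3) = −3.5, so P = 163 − 3.5Q.
Supply slope = (145.5 − 97.5)/(19 − 3) = 3, so P = 88.5 + 3Q.
Competitive equilibrium: 163 − 3.5Q = 88.5 + 3Q → Q* = 11.4615, P* = 122.8846.
The subsidy lowers effective supply by 49.5: P = 39 + 3Q.
New quantity: 163 − 3.5Q = 39 + 3Q → Q' = 19.0769.
Overproduction ΔQ = 19.0769 − 11.4615 = 7.6154; wedge = subsidy = 49.5.
The triangle = ½ × 7.6154 × 49.5 = $188.48 thousand.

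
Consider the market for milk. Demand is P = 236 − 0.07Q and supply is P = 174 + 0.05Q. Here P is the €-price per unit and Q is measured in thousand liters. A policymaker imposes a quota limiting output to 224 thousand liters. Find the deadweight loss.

Competitive equilibrium: 236 − 0.07Q = 174 + 0.05Q → Q* = 516.6667, P* = 199.8333.
At Q = 224: demand price = 236 − 0.07·224 = 220.32; supply price = 174 + 0.05·224 = 185.2.
ΔQ = 516.6667 − 224 = 292.6667; wedge = 220.32 − 185.2 = 35.12.
DWL = ½ × 292.6667 × 35.12 = €5139.23 thousand.

€5139.23 thousand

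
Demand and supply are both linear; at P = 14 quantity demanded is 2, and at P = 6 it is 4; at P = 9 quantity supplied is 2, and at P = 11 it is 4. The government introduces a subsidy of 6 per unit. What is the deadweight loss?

Demand slope = (6 − 14)/(4 − 2) = −4, so P = 22 − 4Q.
Supply slope = (11 − 9)/(4 − 2) = 1, so P = 7 + Q.
Competitive equilibrium: 22 − 4Q = 7 + Q → Q* = 3, P* = 10.
The subsidy lowers effective supply by 6: P = 1 + Q.
New quantity: 22 − 4Q = 1 + Q → Q' = 4.2.
Overproduction ΔQ = 4.2 − 3 = 1.2; wedge = subsidy = 6.
Deadweight loss = ½ × 1.2 × 6 = 3.60.

3.60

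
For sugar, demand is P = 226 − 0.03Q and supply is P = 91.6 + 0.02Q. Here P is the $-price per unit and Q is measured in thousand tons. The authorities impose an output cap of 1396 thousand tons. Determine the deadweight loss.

$41731.60 thousand

Competitive equilibrium: 226 − 0.03Q = 91.6 + 0.02Q → Q* = 2688, P* = 145.36.
At Q = 1396: demand price = 226 − 0.03·1396 = 184.12; supply price = 91.6 + 0.02·1396 = 119.52.
ΔQ = 2688 − 1396 = 1292; wedge = 184.12 − 119.52 = 64.6.
The triangle = ½ × 1292 × 64.6 = $41731.60 thousand.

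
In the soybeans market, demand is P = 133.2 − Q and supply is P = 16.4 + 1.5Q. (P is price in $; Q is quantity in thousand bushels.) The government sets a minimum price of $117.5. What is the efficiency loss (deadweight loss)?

$1202.80 thousand

Competitive equilibrium: 133.2 − Q = 16.4 + 1.5Q → Q* = 46.72, P* = 86.48.
At the floor P = 117.5, quantity demanded = (133.2 − 117.5)/1 = 15.7.
Sellers' marginal cost at Q' = 15.7: 16.4 + 1.5·15.7 = 39.95.
ΔQ = 46.72 − 15.7 = 31.02; wedge = 117.5 − 39.95 = 77.55.
DWL = ½ × 31.02 × 77.55 = $1202.80 thousand.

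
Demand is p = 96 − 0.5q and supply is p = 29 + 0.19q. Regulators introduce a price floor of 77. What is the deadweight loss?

Competitive equilibrium: 96 − 0.5q = 29 + 0.19q → q* = 97.1014, p* = 47.4493.
At the floor p = 77, quantity demanded = (96 − 77)/0.5 = 38.
Sellers' marginal cost at q' = 38: 29 + 0.19·38 = 36.22.
Δq = 97.1014 − 38 = 59.1014; wedge = 77 − 36.22 = 40.78.
Deadweight loss = ½ × 59.1014 × 40.78 = 1205.08.

1205.08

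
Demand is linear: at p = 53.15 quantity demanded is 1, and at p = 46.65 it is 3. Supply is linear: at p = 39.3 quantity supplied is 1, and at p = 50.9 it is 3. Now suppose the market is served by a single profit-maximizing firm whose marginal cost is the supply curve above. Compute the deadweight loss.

2.02

Demand slope = (46.65 − 53.15)/(3 − 1) = −3.25, so p = 56.4 − 3.25q.
Supply slope = (50.9 − 39.3)/(3 − 1) = 5.8, so p = 33.5 + 5.8q.
Competitive equilibrium: 56.4 − 3.25q = 33.5 + 5.8q → q* = 2.5304, p* = 48.1762.
Marginal revenue: MR = 56.4 − 6.5q. Set MR = MC: 56.4 − 6.5q = 33.5 + 5.8q → q_m = 1.8618.
Price p_m = 56.4 − 3.25·1.8618 = 50.3492; MC(q_m) = 33.5 + 5.8·1.8618 = 44.2984.
Competitive q* = 2.5304, so Δq = 0.6686; wedge = 50.3492 − 44.2984 = 6.0508.
Welfare loss = ½ × 0.6686 × 6.0508 = 2.02.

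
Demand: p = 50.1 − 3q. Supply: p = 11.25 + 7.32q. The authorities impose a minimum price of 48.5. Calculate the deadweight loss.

Competitive equilibrium: 50.1 − 3q = 11.25 + 7.32q → q* = 3.7645, p* = 38.8064.
At the floor p = 48.5, quantity demanded = (50.1 − 48.5)/3 = 0.5333.
Sellers' marginal cost at q' = 0.5333: 11.25 + 7.32·0.5333 = 15.1538.
Δq = 3.7645 − 0.5333 = 3.2312; wedge = 48.5 − 15.1538 = 33.3462.
DWL = ½ × 3.2312 × 33.3462 = 53.87.

53.87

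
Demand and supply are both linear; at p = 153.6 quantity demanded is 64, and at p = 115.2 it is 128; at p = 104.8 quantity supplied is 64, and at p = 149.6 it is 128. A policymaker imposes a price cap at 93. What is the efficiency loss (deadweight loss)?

1923.27

Demand slope = (115.2 − 153.6)/(128 − 64) = −0.6, so p = 192 − 0.6q.
Supply slope = (149.6 − 104.8)/(128 − 64) = 0.7, so p = 60 + 0.7q.
Competitive equilibrium: 192 − 0.6q = 60 + 0.7q → q* = 101.5385, p* = 131.0769.
At the ceiling p = 93, quantity supplied = (93 − 60)/0.7 = 47.1429.
Willingness to pay at q' = 47.1429: 192 − 0.6·47.1429 = 163.7143.
Δq = 101.5385 − 47.1429 = 54.3956; wedge = 163.7143 − 93 = 70.7143.
The triangle = ½ × 54.3956 × 70.7143 = 1923.27.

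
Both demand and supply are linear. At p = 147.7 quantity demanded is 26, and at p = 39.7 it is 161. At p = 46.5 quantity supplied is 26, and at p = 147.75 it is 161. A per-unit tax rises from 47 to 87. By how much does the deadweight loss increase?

1729.03

Demand slope = (39.7 − 147.7)/(161 − 26) = −0.8, so p = 168.5 − 0.8q.
Supply slope = (147.75 − 46.5)/(161 − 26) = 0.75, so p = 27 + 0.75q.
Competitive equilibrium: 168.5 − 0.8q = 27 + 0.75q → q* = 91.2903, p* = 95.4677.
For a per-unit tax t: Δq = t/1.55, so DWL = ½·t·(t/1.55) = t²/3.1.
At t = 47: DWL = 712.581. At t = 87: DWL = 2441.613.
Increase = 2441.613 − 712.581 = 1729.03.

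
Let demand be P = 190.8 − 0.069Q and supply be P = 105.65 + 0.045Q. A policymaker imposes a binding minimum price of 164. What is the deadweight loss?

Competitive equilibrium: 190.8 − 0.069Q = 105.65 + 0.045Q → Q* = 746.92982, P* = 139.26184.
At the floor P = 164, quantity demanded = (190.8 − 164)/0.069 = 388.4058.
Sellers' marginal cost at Q' = 388.4058: 105.65 + 0.045·388.4058 = 123.12826.
ΔQ = 746.92982 − 388.4058 = 358.52402; wedge = 164 − 123.12826 = 40.87174.
Welfare loss = ½ × 358.52402 × 40.87174 = 7326.75.

7326.75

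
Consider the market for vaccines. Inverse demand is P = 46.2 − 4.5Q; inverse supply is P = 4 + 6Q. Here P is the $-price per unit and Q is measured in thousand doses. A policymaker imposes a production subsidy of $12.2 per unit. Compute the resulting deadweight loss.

$7.09 thousand

Competitive equilibrium: 46.2 − 4.5Q = 4 + 6Q → Q* = 4.019, P* = 28.1143.
The subsidy lowers effective supply by 12.2: P = 6Q − 8.2.
New quantity: 46.2 − 4.5Q = 6Q − 8.2 → Q' = 5.181.
Overproduction ΔQ = 5.181 − 4.019 = 1.162; wedge = subsidy = 12.2.
Deadweight loss = ½ × 1.162 × 12.2 = $7.09 thousand.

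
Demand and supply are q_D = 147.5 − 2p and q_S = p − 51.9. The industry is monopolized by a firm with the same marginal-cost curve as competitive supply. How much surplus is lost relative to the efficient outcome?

In inverse form: demand p = 73.75 − 0.5q, supply p = 51.9 + q.
Competitive equilibrium: 73.75 − 0.5q = 51.9 + q → q* = 14.5667, p* = 66.4667.
Marginal revenue: MR = 73.75 − q. Set MR = MC: 73.75 − q = 51.9 + q → q_m = 10.925.
Price p_m = 73.75 − 0.5·10.925 = 68.2875; MC(q_m) = 51.9 + 1·10.925 = 62.825.
Competitive q* = 14.5667, so Δq = 3.6417; wedge = 68.2875 − 62.825 = 5.4625.
Deadweight loss = ½ × 3.6417 × 5.4625 = 9.95.

9.95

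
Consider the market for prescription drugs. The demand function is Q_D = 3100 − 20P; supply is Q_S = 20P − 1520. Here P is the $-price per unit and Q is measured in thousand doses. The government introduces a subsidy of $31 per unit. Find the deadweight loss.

$4805 thousand

In inverse form: demand P = 155 − 0.05Q, supply P = 76 + 0.05Q.
Competitive equilibrium: 155 − 0.05Q = 76 + 0.05Q → Q* = 790, P* = 115.5.
The subsidy lowers effective supply by 31: P = 45 + 0.05Q.
New quantity: 155 − 0.05Q = 45 + 0.05Q → Q' = 1100.
Overproduction ΔQ = 1100 − 790 = 310; wedge = subsidy = 31.
Welfare loss = ½ × 310 × 31 = $4805 thousand.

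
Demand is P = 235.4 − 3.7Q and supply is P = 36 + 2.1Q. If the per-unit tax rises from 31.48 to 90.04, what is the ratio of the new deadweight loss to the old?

8.181

Competitive equilibrium: 235.4 − 3.7Q = 36 + 2.1Q → Q* = 34.3793, P* = 108.1966.
For a per-unit tax t: ΔQ = t/5.8, so DWL = ½·t·(t/5.8) = t²/11.6.
At t = 31.48: DWL = 85.430. At t = 90.04: DWL = 698.897.
Ratio = (90.04/31.48)² = 8.181.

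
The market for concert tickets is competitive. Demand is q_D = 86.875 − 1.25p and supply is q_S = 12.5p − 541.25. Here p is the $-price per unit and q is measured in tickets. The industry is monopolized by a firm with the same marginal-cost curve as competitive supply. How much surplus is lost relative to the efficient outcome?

$88.44

In inverse form: demand p = 69.5 − 0.8q, supply p = 43.3 + 0.08q.
Competitive equilibrium: 69.5 − 0.8q = 43.3 + 0.08q → q* = 29.7727, p* = 45.6818.
Marginal revenue: MR = 69.5 − 1.6q. Set MR = MC: 69.5 − 1.6q = 43.3 + 0.08q → q_m = 15.5952.
Price p_m = 69.5 − 0.8·15.5952 = 57.0238; MC(q_m) = 43.3 + 0.08·15.5952 = 44.5476.
Competitive q* = 29.7727, so Δq = 14.1775; wedge = 57.0238 − 44.5476 = 12.4762.
The triangle = ½ × 14.1775 × 12.4762 = $88.44.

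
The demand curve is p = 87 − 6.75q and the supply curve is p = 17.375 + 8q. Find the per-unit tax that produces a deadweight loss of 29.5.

Competitive equilibrium: 87 − 6.75q = 17.375 + 8q → q* = 4.7203, p* = 55.1377.
A tax t gives Δq = t/14.75 and wedge t, so DWL = t²/29.5.
t²/29.5 = 29.5 → t² = 870.25 → t = 29.5.

29.5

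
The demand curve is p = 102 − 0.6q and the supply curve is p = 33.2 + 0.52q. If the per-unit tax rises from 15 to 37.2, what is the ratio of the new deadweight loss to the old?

6.1504

Competitive equilibrium: 102 − 0.6q = 33.2 + 0.52q → q* = 61.4286, p* = 65.1429.
For a per-unit tax t: Δq = t/1.12, so DWL = ½·t·(t/1.12) = t²/2.24.
At t = 15: DWL = 100.446. At t = 37.2: DWL = 617.786.
Ratio = (37.2/15)² = 6.1504.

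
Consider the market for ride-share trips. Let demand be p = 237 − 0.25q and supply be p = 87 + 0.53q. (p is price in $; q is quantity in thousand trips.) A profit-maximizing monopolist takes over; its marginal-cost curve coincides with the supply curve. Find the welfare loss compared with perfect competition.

Competitive equilibrium: 237 − 0.25q = 87 + 0.53q → q* = 192.30769, p* = 188.92308.
Marginal revenue: MR = 237 − 0.5q. Set MR = MC: 237 − 0.5q = 87 + 0.53q → q_m = 145.63107.
Price p_m = 237 − 0.25·145.63107 = 200.59223; MC(q_m) = 87 + 0.53·145.63107 = 164.18447.
Competitive q* = 192.30769, so Δq = 46.67662; wedge = 200.59223 − 164.18447 = 36.40776.
DWL = ½ × 46.67662 × 36.40776 = $849.70 thousand.

$849.70 thousand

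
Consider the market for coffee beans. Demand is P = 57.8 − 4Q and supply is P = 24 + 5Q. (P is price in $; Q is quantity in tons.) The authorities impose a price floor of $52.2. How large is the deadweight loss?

$24.97

Competitive equilibrium: 57.8 − 4Q = 24 + 5Q → Q* = 3.7556, P* = 42.7778.
At the floor P = 52.2, quantity demanded = (57.8 − 52.2)/4 = 1.4.
Sellers' marginal cost at Q' = 1.4: 24 + 5·1.4 = 31.
ΔQ = 3.7556 − 1.4 = 2.3556; wedge = 52.2 − 31 = 21.2.
Welfare loss = ½ × 2.3556 × 21.2 = $24.97.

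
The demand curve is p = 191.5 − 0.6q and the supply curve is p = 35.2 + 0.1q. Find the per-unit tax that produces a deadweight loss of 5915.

91

Competitive equilibrium: 191.5 − 0.6q = 35.2 + 0.1q → q* = 223.2857, p* = 57.5286.
A tax t gives Δq = t/0.7 and wedge t, so DWL = t²/1.4.
t²/1.4 = 5915 → t² = 8281 → t = 91.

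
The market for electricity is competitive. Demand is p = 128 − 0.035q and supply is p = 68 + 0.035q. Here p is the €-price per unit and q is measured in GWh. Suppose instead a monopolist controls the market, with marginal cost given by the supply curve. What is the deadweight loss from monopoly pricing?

€2857.14

Competitive equilibrium: 128 − 0.035q = 68 + 0.035q → q* = 857.1429, p* = 98.
Marginal revenue: MR = 128 − 0.07q. Set MR = MC: 128 − 0.07q = 68 + 0.035q → q_m = 571.4286.
Price p_m = 128 − 0.035·571.4286 = 108; MC(q_m) = 68 + 0.035·571.4286 = 88.
Competitive q* = 857.1429, so Δq = 285.7143; wedge = 108 − 88 = 20.
Welfare loss = ½ × 285.7143 × 20 = €2857.14.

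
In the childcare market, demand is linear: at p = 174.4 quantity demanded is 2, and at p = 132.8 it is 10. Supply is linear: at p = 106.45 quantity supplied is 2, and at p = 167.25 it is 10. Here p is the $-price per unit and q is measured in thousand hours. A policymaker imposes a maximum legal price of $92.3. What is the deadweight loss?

$329.06 thousand

Demand slope = (132.8 − 174.4)/(10 − 2) = −5.2, so p = 184.8 − 5.2q.
Supply slope = (167.25 − 106.45)/(10 − 2) = 7.6, so p = 91.25 + 7.6q.
Competitive equilibrium: 184.8 − 5.2q = 91.25 + 7.6q → q* = 7.30859, p* = 146.79531.
At the ceiling p = 92.3, quantity supplied = (92.3 − 91.25)/7.6 = 0.13816.
Willingness to pay at q' = 0.13816: 184.8 − 5.2·0.13816 = 184.08157.
Δq = 7.30859 − 0.13816 = 7.17043; wedge = 184.08157 − 92.3 = 91.78157.
The triangle = ½ × 7.17043 × 91.78157 = $329.06 thousand.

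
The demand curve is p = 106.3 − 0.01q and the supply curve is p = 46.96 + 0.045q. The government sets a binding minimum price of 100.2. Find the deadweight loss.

Competitive equilibrium: 106.3 − 0.01q = 46.96 + 0.045q → q* = 1078.9091, p* = 95.5109.
At the floor p = 100.2, quantity demanded = (106.3 − 100.2)/0.01 = 610.
Sellers' marginal cost at q' = 610: 46.96 + 0.045·610 = 74.41.
Δq = 1078.9091 − 610 = 468.9091; wedge = 100.2 − 74.41 = 25.79.
Deadweight loss = ½ × 468.9091 × 25.79 = 6046.58.

6046.58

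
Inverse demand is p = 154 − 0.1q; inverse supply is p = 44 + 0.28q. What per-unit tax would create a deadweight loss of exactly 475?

19

Competitive equilibrium: 154 − 0.1q = 44 + 0.28q → q* = 289.4737, p* = 125.0526.
A tax t gives Δq = t/0.38 and wedge t, so DWL = t²/0.76.
t²/0.76 = 475 → t² = 361 → t = 19.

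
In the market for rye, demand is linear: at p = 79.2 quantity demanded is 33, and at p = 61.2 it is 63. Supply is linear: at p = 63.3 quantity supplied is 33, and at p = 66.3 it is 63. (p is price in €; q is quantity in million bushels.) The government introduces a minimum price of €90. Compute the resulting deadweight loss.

€580.18 million

Demand slope = (61.2 − 79.2)/(63 − 33) = −0.6, so p = 99 − 0.6q.
Supply slope = (66.3 − 63.3)/(63 − 33) = 0.1, so p = 60 + 0.1q.
Competitive equilibrium: 99 − 0.6q = 60 + 0.1q → q* = 55.7143, p* = 65.5714.
At the floor p = 90, quantity demanded = (99 − 90)/0.6 = 15.
Sellers' marginal cost at q' = 15: 60 + 0.1·15 = 61.5.
Δq = 55.7143 − 15 = 40.7143; wedge = 90 − 61.5 = 28.5.
Deadweight loss = ½ × 40.7143 × 28.5 = €580.18 million.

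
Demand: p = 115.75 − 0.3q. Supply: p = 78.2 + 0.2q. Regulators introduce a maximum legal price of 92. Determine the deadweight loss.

Competitive equilibrium: 115.75 − 0.3q = 78.2 + 0.2q → q* = 75.1, p* = 93.22.
At the ceiling p = 92, quantity supplied = (92 − 78.2)/0.2 = 69.
Willingness to pay at q' = 69: 115.75 − 0.3·69 = 95.05.
Δq = 75.1 − 69 = 6.1; wedge = 95.05 − 92 = 3.05.
Welfare loss = ½ × 6.1 × 3.05 = 9.30.

9.30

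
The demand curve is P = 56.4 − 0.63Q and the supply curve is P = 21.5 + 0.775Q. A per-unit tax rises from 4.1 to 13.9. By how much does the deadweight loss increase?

62.78

Competitive equilibrium: 56.4 − 0.63Q = 21.5 + 0.775Q → Q* = 24.8399, P* = 40.7509.
For a per-unit tax t: ΔQ = t/1.405, so DWL = ½·t·(t/1.405) = t²/2.81.
At t = 4.1: DWL = 5.982. At t = 13.9: DWL = 68.758.
Increase = 68.758 − 5.982 = 62.78.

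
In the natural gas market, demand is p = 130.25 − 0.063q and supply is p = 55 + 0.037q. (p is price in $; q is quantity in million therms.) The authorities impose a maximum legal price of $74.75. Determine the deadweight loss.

Competitive equilibrium: 130.25 − 0.063q = 55 + 0.037q → q* = 752.5, p* = 82.8425.
At the ceiling p = 74.75, quantity supplied = (74.75 − 55)/0.037 = 533.7838.
Willingness to pay at q' = 533.7838: 130.25 − 0.063·533.7838 = 96.6216.
Δq = 752.5 − 533.7838 = 218.7162; wedge = 96.6216 − 74.75 = 21.8716.
DWL = ½ × 218.7162 × 21.8716 = $2391.84 million.

$2391.84 million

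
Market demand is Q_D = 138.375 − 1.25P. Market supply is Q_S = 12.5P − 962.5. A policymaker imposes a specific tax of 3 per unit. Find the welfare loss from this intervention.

In inverse form: demand P = 110.7 − 0.8Q, supply P = 77 + 0.08Q.
Competitive equilibrium: 110.7 − 0.8Q = 77 + 0.08Q → Q* = 38.2955, P* = 80.0636.
With the tax, the buyer price exceeds the seller price by 3: (110.7 − 0.8Q) − (77 + 0.08Q) = 3 → Q' = 34.8864.
ΔQ = 38.2955 − 34.8864 = 3.4091; the wedge equals the tax, 3.
Deadweight loss = ½ × 3.4091 × 3 = 5.11.

5.11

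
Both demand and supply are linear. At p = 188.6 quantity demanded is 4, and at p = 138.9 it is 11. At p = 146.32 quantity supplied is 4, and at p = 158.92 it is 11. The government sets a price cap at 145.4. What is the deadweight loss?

Demand slope = (138.9 − 188.6)/(11 − 4) = −7.1, so p = 217 − 7.1q.
Supply slope = (158.92 − 146.32)/(11 − 4) = 1.8, so p = 139.12 + 1.8q.
Competitive equilibrium: 217 − 7.1q = 139.12 + 1.8q → q* = 8.7506, p* = 154.871.
At the ceiling p = 145.4, quantity supplied = (145.4 − 139.12)/1.8 = 3.4889.
Willingness to pay at q' = 3.4889: 217 − 7.1·3.4889 = 192.2288.
Δq = 8.7506 − 3.4889 = 5.2617; wedge = 192.2288 − 145.4 = 46.8288.
The triangle = ½ × 5.2617 × 46.8288 = 123.20.

123.20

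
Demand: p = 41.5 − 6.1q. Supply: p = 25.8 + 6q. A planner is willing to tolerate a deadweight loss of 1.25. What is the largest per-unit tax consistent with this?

Competitive equilibrium: 41.5 − 6.1q = 25.8 + 6q → q* = 1.2975, p* = 33.5851.
A tax t gives Δq = t/12.1 and wedge t, so DWL = t²/24.2.
t²/24.2 = 1.25 → t² = 30.25 → t = 5.5.

5.5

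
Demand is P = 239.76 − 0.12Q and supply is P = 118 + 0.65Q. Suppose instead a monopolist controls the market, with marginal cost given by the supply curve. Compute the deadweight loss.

175.01

Competitive equilibrium: 239.76 − 0.12Q = 118 + 0.65Q → Q* = 158.1299, P* = 220.7844.
Marginal revenue: MR = 239.76 − 0.24Q. Set MR = MC: 239.76 − 0.24Q = 118 + 0.65Q → Q_m = 136.809.
Price P_m = 239.76 − 0.12·136.809 = 223.3429; MC(Q_m) = 118 + 0.65·136.809 = 206.9259.
Competitive Q* = 158.1299, so ΔQ = 21.3209; wedge = 223.3429 − 206.9259 = 16.417.
DWL = ½ × 21.3209 × 16.417 = 175.01.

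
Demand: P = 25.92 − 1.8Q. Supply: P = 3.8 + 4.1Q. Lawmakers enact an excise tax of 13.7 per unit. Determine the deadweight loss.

15.91

Competitive equilibrium: 25.92 − 1.8Q = 3.8 + 4.1Q → Q* = 3.7492, P* = 19.1715.
With the tax, the buyer price exceeds the seller price by 13.7: (25.92 − 1.8Q) − (3.8 + 4.1Q) = 13.7 → Q' = 1.4271.
ΔQ = 3.7492 − 1.4271 = 2.3221; the wedge equals the tax, 13.7.
Welfare loss = ½ × 2.3221 × 13.7 = 15.91.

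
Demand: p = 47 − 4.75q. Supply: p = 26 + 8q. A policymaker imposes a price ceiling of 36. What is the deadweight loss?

Competitive equilibrium: 47 − 4.75q = 26 + 8q → q* = 1.6471, p* = 39.1765.
At the ceiling p = 36, quantity supplied = (36 − 26)/8 = 1.25.
Willingness to pay at q' = 1.25: 47 − 4.75·1.25 = 41.0625.
Δq = 1.6471 − 1.25 = 0.3971; wedge = 41.0625 − 36 = 5.0625.
The triangle = ½ × 0.3971 × 5.0625 = 1.01.

1.01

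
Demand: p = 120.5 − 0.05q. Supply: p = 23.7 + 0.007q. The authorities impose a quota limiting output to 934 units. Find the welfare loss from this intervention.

Competitive equilibrium: 120.5 − 0.05q = 23.7 + 0.007q → q* = 1698.2456, p* = 35.5877.
At q = 934: demand price = 120.5 − 0.05·934 = 73.8; supply price = 23.7 + 0.007·934 = 30.238.
Δq = 1698.2456 − 934 = 764.2456; wedge = 73.8 − 30.238 = 43.562.
Deadweight loss = ½ × 764.2456 × 43.562 = 16646.03.

16646.03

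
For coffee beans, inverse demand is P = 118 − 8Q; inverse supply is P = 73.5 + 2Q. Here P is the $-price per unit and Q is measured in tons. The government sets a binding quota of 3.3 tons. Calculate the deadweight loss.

$6.61

Competitive equilibrium: 118 − 8Q = 73.5 + 2Q → Q* = 4.45, P* = 82.4.
At Q = 3.3: demand price = 118 − 8·3.3 = 91.6; supply price = 73.5 + 2·3.3 = 80.1.
ΔQ = 4.45 − 3.3 = 1.15; wedge = 91.6 − 80.1 = 11.5.
The triangle = ½ × 1.15 × 11.5 = $6.61.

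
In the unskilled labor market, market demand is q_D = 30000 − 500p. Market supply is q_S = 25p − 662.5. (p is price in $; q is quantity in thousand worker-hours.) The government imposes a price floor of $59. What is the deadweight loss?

$1860.12 thousand

In inverse form: demand p = 60 − 0.002q, supply p = 26.5 + 0.04q.
Competitive equilibrium: 60 − 0.002q = 26.5 + 0.04q → q* = 797.619, p* = 58.4048.
At the floor p = 59, quantity demanded = (60 − 59)/0.002 = 500.
Sellers' marginal cost at q' = 500: 26.5 + 0.04·500 = 46.5.
Δq = 797.619 − 500 = 297.619; wedge = 59 − 46.5 = 12.5.
The triangle = ½ × 297.619 × 12.5 = $1860.12 thousand.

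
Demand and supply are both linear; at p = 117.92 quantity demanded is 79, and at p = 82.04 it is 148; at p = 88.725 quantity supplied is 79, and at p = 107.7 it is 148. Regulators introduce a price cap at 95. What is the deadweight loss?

Demand slope = (82.04 − 117.92)/(148 − 79) = −0.52, so p = 159 − 0.52q.
Supply slope = (107.7 − 88.725)/(148 − 79) = 0.275, so p = 67 + 0.275q.
Competitive equilibrium: 159 − 0.52q = 67 + 0.275q → q* = 115.7233, p* = 98.8239.
At the ceiling p = 95, quantity supplied = (95 − 67)/0.275 = 101.8182.
Willingness to pay at q' = 101.8182: 159 − 0.52·101.8182 = 106.0545.
Δq = 115.7233 − 101.8182 = 13.9051; wedge = 106.0545 − 95 = 11.0545.
The triangle = ½ × 13.9051 × 11.0545 = 76.86.

76.86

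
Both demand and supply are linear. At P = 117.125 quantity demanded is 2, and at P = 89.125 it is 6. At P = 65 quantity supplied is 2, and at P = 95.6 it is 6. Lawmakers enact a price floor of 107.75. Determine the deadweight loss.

Demand slope = (89.125 − 117.125)/(6 − 2) = −7, so P = 131.125 − 7Q.
Supply slope = (95.6 − 65)/(6 − 2) = 7.65, so P = 49.7 + 7.65Q.
Competitive equilibrium: 131.125 − 7Q = 49.7 + 7.65Q → Q* = 5.558, P* = 92.2189.
At the floor P = 107.75, quantity demanded = (131.125 − 107.75)/7 = 3.3393.
Sellers' marginal cost at Q' = 3.3393: 49.7 + 7.65·3.3393 = 75.2456.
ΔQ = 5.558 − 3.3393 = 2.2187; wedge = 107.75 − 75.2456 = 32.5044.
Deadweight loss = ½ × 2.2187 × 32.5044 = 36.06.

36.06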